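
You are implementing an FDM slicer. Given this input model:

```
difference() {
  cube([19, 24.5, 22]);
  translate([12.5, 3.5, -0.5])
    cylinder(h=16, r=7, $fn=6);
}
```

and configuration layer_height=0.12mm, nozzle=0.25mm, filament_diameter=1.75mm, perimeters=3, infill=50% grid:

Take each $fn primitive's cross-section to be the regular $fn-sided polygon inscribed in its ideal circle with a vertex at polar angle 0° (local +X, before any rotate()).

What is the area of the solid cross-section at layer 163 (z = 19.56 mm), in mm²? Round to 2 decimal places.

At z = 19.56 mm: the 19×24.5 cube contributes its full rectangle (area 465.50 mm²); the cylinder at (12.5, 3.5) does not reach this height (z outside [-0.5, 15.5]); After the difference (first − rest): none of the subtracted shapes is present at this height, so the 19×24.5 cube is unchanged — area = 465.50 mm². Overall, the cross-section is a single solid region. Net area = 465.50 mm².

465.50 mm²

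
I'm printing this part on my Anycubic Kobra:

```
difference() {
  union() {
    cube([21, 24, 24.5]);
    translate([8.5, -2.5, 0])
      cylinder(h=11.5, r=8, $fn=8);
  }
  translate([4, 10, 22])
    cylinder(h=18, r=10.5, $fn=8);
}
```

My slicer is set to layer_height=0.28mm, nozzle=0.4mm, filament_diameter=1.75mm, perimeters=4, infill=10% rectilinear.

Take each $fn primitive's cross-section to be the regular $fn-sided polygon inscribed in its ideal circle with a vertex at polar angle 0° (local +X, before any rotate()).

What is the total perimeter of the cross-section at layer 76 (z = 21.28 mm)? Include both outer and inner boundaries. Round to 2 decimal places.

90.00 mm

At z = 21.28 mm: the cube is present — its section is the full 21×24 rectangle (perimeter 90.00 mm); the cylinder at (8.5, -2.5) does not reach this height (z outside [0, 11.5]); Taking the union: only the 21×24 cube is present, so the union is just that shape — boundary = 90.00 mm; the cylinder at (4, 10) is absent (z outside [22, 40]); After the difference (first − rest): none of the subtracted shapes is present at this height, so that combined region is unchanged — boundary = 90.00 mm. Overall, the cross-section is a single solid region. Total boundary length (outer) = 90.00 mm.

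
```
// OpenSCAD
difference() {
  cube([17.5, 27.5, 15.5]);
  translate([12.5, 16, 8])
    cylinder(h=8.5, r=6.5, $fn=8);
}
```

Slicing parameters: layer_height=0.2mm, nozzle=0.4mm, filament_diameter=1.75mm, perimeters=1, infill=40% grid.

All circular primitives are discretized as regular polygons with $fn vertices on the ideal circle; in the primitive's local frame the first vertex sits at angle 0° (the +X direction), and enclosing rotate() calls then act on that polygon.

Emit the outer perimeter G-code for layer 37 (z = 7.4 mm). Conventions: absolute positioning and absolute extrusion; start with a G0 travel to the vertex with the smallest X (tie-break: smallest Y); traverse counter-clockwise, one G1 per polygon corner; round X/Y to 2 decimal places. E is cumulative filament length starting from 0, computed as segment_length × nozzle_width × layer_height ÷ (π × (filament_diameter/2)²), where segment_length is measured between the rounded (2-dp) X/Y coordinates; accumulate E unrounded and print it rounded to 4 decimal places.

G0 X0.00 Y0.00 Z7.40
G1 X17.50 Y0.00 E0.5821
G1 X17.50 Y27.50 E1.4967
G1 X0.00 Y27.50 E2.0788
G1 X0.00 Y0.00 E2.9934

At z = 7.4 mm: the 17.5×27.5 cube contributes its full rectangle; the cylinder at (12.5, 16) does not reach this height (z outside [8, 16.5]); Taking the first minus the rest: none of the subtracted shapes is present at this height, so the 17.5×27.5 cube is unchanged — 1 connected region. The outline is a single polygon with 4 vertices. Extrusion per mm of travel: 0.4 × 0.2 / (π × 0.875²) = 0.033260. Accumulating E over each segment gives final E = 2.9934.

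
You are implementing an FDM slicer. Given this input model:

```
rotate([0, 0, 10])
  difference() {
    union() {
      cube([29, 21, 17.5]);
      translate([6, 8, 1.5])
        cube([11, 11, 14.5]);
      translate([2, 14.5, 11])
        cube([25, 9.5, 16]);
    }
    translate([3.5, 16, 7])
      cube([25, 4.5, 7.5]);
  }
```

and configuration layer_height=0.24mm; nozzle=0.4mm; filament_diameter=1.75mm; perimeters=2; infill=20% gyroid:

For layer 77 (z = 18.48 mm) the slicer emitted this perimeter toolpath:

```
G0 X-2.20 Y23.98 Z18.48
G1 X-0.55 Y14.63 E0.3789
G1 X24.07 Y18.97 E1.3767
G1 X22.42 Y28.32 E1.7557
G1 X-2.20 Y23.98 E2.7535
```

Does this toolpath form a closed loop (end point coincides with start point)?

yes

Start point (G0): (-2.20, 23.98). End point (last G1): the path returns to the start — closed.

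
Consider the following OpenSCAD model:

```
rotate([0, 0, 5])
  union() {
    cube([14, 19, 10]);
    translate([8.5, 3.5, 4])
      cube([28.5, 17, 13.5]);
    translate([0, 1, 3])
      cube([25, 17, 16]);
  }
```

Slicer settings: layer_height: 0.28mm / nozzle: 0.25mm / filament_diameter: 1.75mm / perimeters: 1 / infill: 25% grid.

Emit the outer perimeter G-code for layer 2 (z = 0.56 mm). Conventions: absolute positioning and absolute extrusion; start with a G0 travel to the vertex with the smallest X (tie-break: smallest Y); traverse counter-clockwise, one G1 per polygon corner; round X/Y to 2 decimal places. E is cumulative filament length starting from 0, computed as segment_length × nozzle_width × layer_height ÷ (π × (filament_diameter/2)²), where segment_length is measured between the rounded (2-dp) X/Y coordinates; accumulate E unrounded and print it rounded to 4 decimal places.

G0 X-1.66 Y18.93 Z0.56
G1 X0.00 Y0.00 E0.5530
G1 X13.95 Y1.22 E0.9606
G1 X12.29 Y20.15 E1.5136
G1 X-1.66 Y18.93 E1.9211

At z = 0.56 mm: the 14×19 cube contributes its full rectangle; the cube at (8.5, 3.5) is not intersected at this z (z outside [4, 17.5]); the cube at (0, 1) does not reach this height (z outside [3, 19]); Merging all regions: only the 14×19 cube is present, so the union is just that shape — 1 connected region; (whole slice rotated 5° about Z — lengths, areas and connectivity unchanged). The outline is a single polygon with 4 vertices. Extrusion per mm of travel: 0.25 × 0.28 / (π × 0.875²) = 0.029103. Accumulating E over each segment gives final E = 1.9211.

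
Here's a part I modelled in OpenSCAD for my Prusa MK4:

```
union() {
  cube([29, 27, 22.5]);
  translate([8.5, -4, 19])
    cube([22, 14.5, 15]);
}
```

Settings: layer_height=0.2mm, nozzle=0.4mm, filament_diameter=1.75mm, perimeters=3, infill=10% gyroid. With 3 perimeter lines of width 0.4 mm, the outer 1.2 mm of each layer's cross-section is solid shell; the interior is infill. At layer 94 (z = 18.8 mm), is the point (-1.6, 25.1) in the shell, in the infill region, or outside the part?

outside

At z = 18.8 mm: the 29×27 cube contributes its full rectangle; the cube at (8.5, -4) does not reach this height (z outside [19, 34]); Taking the union: only the 29×27 cube is present, so the union is just that shape — 1 connected region. Overall, the cross-section is a single solid region. The nearest boundary edge runs (0.00, 27.00)→(0.00, 0.00); distance from the point to it = 1.60 mm. The point is not inside any of the regions above, so it lies outside the cross-section (1.60 mm from the nearest boundary).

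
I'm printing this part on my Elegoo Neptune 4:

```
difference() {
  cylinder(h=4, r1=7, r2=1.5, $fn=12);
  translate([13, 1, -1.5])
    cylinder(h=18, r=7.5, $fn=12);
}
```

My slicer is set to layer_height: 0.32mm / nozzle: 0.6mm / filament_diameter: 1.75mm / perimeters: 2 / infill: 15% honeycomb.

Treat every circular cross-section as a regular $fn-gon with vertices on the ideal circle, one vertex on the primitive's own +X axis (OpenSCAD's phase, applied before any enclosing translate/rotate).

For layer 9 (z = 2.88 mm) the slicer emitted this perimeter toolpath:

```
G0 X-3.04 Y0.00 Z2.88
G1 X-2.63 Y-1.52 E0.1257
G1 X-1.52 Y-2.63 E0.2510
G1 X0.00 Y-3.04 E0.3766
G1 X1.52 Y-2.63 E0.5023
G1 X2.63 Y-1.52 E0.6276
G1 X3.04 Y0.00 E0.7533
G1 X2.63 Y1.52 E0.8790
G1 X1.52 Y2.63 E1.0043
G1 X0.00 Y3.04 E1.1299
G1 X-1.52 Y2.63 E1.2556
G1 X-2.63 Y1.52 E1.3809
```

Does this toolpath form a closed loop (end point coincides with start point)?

Start point (G0): (-3.04, 0.00). End point (last G1): the path does not return to the start — open.

no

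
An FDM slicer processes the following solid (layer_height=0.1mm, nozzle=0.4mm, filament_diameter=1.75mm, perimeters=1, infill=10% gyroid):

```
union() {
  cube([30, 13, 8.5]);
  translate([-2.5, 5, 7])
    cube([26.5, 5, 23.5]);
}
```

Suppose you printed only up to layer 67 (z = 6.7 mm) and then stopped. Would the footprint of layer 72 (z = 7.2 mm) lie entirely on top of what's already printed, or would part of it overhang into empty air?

Compare the two slices. At z = 6.7: the cube is present — its section is the full 30×13 rectangle (area 390.00 mm²); the cube at (-2.5, 5) is absent (z outside [7, 30.5]); Merging all regions: only the 30×13 cube is present, so the union is just that shape — area = 390.00 mm². At z = 7.2: the cube is present — its section is the full 30×13 rectangle (area 390.00 mm²); the cube at (-2.5, 5) (footprint 26.5×5) is included at this height (area 132.50 mm²); Combining (union): the regions partially overlap — summed areas 522.50 mm² minus the doubly-counted overlap 120.00 mm² gives 402.50 mm² — area = 402.50 mm². Checking containment: at z = 7.2 the cross-section extends beyond the z = 6.7 cross-section by about 12.50 mm².

part overhangs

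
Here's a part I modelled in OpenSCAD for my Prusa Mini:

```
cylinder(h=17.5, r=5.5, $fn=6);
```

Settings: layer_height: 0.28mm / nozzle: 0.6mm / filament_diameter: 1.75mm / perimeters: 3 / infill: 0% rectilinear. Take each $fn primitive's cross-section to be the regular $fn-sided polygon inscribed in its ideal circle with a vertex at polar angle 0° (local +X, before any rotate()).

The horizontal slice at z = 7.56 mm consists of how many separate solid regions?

At z = 7.56 mm: the r=5.5 cylinder gives a regular 6-gon of circumradius 5.5 (constant along its height). The result has 1 disconnected region.

1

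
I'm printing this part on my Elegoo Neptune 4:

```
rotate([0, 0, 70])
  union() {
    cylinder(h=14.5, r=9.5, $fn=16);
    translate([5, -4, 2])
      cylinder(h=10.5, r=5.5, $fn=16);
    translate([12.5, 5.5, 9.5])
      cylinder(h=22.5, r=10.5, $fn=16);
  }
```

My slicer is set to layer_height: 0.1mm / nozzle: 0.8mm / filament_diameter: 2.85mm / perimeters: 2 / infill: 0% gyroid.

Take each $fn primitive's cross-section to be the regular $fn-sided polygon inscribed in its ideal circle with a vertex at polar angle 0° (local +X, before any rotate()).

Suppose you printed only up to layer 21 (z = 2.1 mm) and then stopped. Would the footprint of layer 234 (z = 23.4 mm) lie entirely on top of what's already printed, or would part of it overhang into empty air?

Compare the two slices. At z = 2.1: the cylinder: section is a regular 16-gon, circumradius r=9.5 (area = (16/2)·9.500²·sin(360°/16) = 276.30 mm²); the r=5.5 cylinder at (5, -4) gives a regular 16-gon of circumradius 5.5 (constant along its height) (area = (16/2)·5.500²·sin(360°/16) = 92.61 mm²); the cylinder at (12.5, 5.5) is not intersected at this z (z outside [9.5, 32]); Merging all regions: the regions partially overlap — summed areas 368.91 mm² minus the doubly-counted overlap 72.45 mm² gives 296.45 mm² — area = 296.45 mm²; (rotated 70° about Z; rotation is an isometry so areas/perimeters/island counts are preserved). At z = 23.4: the cylinder does not reach this height (z outside [0, 14.5]); the cylinder at (5, -4) is absent (z outside [2, 12.5]); the r=10.5 cylinder at (12.5, 5.5) contributes a regular 16-gon of circumradius 10.5 (area = (16/2)·10.500²·sin(360°/16) = 337.53 mm²); Combining (union): only the r=10.5 cylinder at (12.5, 5.5) is present, so the union is just that shape — area = 337.53 mm²; (whole slice rotated 70° about Z — lengths, areas and connectivity unchanged). Checking containment: at z = 23.4 the cross-section extends beyond the z = 2.1 cross-section by about 273.46 mm².

part overhangs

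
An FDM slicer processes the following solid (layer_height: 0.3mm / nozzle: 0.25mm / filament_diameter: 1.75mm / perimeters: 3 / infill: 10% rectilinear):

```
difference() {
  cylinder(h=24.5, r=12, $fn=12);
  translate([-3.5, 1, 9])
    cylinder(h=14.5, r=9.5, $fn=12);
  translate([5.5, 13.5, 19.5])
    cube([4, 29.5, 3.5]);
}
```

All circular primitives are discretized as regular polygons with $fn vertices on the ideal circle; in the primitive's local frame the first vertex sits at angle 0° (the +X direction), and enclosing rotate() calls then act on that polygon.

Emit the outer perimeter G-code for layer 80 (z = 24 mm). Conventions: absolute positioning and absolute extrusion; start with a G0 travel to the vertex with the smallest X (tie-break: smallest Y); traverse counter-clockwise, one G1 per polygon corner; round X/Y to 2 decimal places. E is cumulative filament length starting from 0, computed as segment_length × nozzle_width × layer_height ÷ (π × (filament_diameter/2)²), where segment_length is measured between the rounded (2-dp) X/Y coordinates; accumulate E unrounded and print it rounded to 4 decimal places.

G0 X-12.00 Y0.00 Z24.00
G1 X-10.39 Y-6.00 E0.1937
G1 X-6.00 Y-10.39 E0.3873
G1 X0.00 Y-12.00 E0.5810
G1 X6.00 Y-10.39 E0.7747
G1 X10.39 Y-6.00 E0.9683
G1 X12.00 Y0.00 E1.1620
G1 X10.39 Y6.00 E1.3557
G1 X6.00 Y10.39 E1.5493
G1 X0.00 Y12.00 E1.7430
G1 X-6.00 Y10.39 E1.9367
G1 X-10.39 Y6.00 E2.1303
G1 X-12.00 Y0.00 E2.3240

At z = 24 mm: the cylinder: section is a regular 12-gon, circumradius r=12; the cylinder at (-3.5, 1) is absent (z outside [9, 23.5]); the cube at (5.5, 13.5) does not reach this height (z outside [19.5, 23]); After the difference (first − rest): none of the subtracted shapes is present at this height, so the r=12 cylinder is unchanged — 1 connected region. The outline is a single polygon with 12 vertices. Extrusion per mm of travel: 0.25 × 0.3 / (π × 0.875²) = 0.031181. Accumulating E over each segment gives final E = 2.3240.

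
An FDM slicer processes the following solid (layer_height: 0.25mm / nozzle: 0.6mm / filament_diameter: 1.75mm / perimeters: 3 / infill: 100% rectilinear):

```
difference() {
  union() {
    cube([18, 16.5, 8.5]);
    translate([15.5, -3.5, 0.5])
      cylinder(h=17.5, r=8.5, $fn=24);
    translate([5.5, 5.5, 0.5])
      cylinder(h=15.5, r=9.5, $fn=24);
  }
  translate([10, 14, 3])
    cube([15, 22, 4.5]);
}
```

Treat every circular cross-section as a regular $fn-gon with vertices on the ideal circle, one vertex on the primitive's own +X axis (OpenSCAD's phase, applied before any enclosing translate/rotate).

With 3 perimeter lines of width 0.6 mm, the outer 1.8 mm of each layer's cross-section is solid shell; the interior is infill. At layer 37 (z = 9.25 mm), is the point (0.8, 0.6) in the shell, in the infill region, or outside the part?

At z = 9.25 mm: the cube does not reach this height (z outside [0, 8.5]); the cylinder at (15.5, -3.5): section is a regular 24-gon, circumradius r=8.5; the r=9.5 cylinder at (5.5, 5.5) contributes a regular 24-gon of circumradius 9.5; Combining (union): the regions partially overlap (shared area 35.85 mm²), so overlapping operands fuse into one piece — 1 connected region; the cube at (10, 14) does not reach this height (z outside [3, 7.5]); After the difference (first − rest): none of the subtracted shapes is present at this height, so the result so far is unchanged — 1 connected region. Overall, the cross-section is a single solid region. The nearest boundary edge runs (0.75, -2.73)→(-1.22, -1.22); distance from the point to it = 2.67 mm. The point is inside the cross-section and 2.67 mm from the nearest boundary — more than the 1.8 mm shell width (3 × 0.6), so it's in the infill interior.

infill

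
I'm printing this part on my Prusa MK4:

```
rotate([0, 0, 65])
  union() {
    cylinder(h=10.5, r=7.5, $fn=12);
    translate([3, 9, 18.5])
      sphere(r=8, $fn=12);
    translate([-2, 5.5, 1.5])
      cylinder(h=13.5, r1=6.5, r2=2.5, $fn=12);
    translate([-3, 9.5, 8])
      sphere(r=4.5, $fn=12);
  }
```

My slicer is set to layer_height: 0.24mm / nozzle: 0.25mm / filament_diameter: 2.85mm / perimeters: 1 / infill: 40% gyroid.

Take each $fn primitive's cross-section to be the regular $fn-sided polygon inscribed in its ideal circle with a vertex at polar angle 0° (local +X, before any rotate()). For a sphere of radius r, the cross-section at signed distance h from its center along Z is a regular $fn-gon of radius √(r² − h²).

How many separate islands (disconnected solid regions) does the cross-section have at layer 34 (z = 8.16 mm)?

1

At z = 8.16 mm: the r=7.5 cylinder gives a regular 12-gon of circumradius 7.5 (constant along its height); the sphere at (3, 9) is not intersected at this z (|z−center|=10.340 > r=8); the cone at (-2, 5.5) contributes a regular 12-gon of circumradius 4.527 (interpolated between r1=6.5 and r2=2.5 at t=0.493); the r=4.5 sphere at (-3, 9.5) contributes a regular 12-gon of circumradius √(4.5²−0.16²) = 4.497; Merging all regions: the regions partially overlap (shared area 65.60 mm²), so overlapping operands fuse into one piece — 1 connected region; (whole slice rotated 65° about Z — lengths, areas and connectivity unchanged). Overall, the cross-section is a single solid region. Island count = 1.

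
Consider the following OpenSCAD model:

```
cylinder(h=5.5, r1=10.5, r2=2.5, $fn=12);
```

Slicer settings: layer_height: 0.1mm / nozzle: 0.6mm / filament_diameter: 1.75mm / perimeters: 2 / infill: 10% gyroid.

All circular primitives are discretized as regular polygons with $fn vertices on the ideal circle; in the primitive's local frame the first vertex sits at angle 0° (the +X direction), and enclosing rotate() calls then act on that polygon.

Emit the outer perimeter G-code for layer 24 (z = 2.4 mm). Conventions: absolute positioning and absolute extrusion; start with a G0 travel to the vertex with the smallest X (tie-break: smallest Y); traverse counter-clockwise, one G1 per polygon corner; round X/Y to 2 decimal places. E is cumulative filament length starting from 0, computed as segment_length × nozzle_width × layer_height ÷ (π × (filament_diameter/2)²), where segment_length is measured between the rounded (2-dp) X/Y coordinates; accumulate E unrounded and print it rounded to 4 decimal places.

At z = 2.4 mm: the cone: at t=0.436 of its height the radius interpolates to r₁+(r₂−r₁)t = 7.009, giving a regular 12-gon of that circumradius. The outline is a single polygon with 12 vertices. Extrusion per mm of travel: 0.6 × 0.1 / (π × 0.875²) = 0.024945. Accumulating E over each segment gives final E = 1.0859.

G0 X-7.01 Y0.00 Z2.40
G1 X-6.07 Y-3.50 E0.0904
G1 X-3.50 Y-6.07 E0.1811
G1 X0.00 Y-7.01 E0.2715
G1 X3.50 Y-6.07 E0.3619
G1 X6.07 Y-3.50 E0.4525
G1 X7.01 Y0.00 E0.5429
G1 X6.07 Y3.50 E0.6333
G1 X3.50 Y6.07 E0.7240
G1 X0.00 Y7.01 E0.8144
G1 X-3.50 Y6.07 E0.9048
G1 X-6.07 Y3.50 E0.9955
G1 X-7.01 Y0.00 E1.0859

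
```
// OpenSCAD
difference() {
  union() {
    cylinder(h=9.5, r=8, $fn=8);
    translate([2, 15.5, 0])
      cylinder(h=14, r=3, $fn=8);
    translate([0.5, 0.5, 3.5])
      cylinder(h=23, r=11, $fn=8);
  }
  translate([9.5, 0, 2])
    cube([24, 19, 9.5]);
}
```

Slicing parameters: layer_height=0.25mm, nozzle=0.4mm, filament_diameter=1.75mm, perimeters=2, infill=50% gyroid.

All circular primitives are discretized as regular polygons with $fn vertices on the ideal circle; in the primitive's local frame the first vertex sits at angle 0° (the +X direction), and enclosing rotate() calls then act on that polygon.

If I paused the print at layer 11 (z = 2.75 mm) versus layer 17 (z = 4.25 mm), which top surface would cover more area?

Layer 11 (z = 2.75): the r=8 cylinder contributes a regular 8-gon of circumradius 8 (area = (8/2)·8.000²·sin(360°/8) = 181.02 mm²); the r=3 cylinder at (2, 15.5) gives a regular 8-gon of circumradius 3 (constant along its height) (area = (8/2)·3.000²·sin(360°/8) = 25.46 mm²); the cylinder at (0.5, 0.5) does not reach this height (z outside [3.5, 26.5]); Combining (union): the 2 present regions are separate (no shared area or edge), so areas and boundary lengths simply add and each stays a separate island — area = 206.48 mm²; the 24×19 cube at (9.5, 0) contributes its full rectangle (area 456.00 mm²); Subtracting the remaining from the first: starting from the result so far (206.48 mm²), the 24×19 cube at (9.5, 0) misses the remaining region (no effect) — area = 206.48 mm². So its area = 206.48 mm². Layer 17 (z = 4.25): the r=8 cylinder gives a regular 8-gon of circumradius 8 (constant along its height) (area = (8/2)·8.000²·sin(360°/8) = 181.02 mm²); the r=3 cylinder at (2, 15.5) contributes a regular 8-gon of circumradius 3 (area = (8/2)·3.000²·sin(360°/8) = 25.46 mm²); the r=11 cylinder at (0.5, 0.5) gives a regular 8-gon of circumradius 11 (constant along its height) (area = (8/2)·11.000²·sin(360°/8) = 342.24 mm²); Merging all regions: the regions partially overlap — summed areas 548.71 mm² minus the doubly-counted overlap 181.02 mm² gives 367.70 mm² — area = 367.70 mm²; the cube at (9.5, 0) (footprint 24×19) is included at this height (area 456.00 mm²); Subtracting the remaining from the first: starting from the result so far (367.70 mm²), the 24×19 cube at (9.5, 0) partially overlaps it — only the 5.78 mm² overlap (of its 456.00 mm²) is removed, clipping the outline — area = 361.92 mm². So its area = 361.92 mm². Layer 17 is larger (361.92 vs 206.48 mm²).

layer 17 (z = 4.25 mm)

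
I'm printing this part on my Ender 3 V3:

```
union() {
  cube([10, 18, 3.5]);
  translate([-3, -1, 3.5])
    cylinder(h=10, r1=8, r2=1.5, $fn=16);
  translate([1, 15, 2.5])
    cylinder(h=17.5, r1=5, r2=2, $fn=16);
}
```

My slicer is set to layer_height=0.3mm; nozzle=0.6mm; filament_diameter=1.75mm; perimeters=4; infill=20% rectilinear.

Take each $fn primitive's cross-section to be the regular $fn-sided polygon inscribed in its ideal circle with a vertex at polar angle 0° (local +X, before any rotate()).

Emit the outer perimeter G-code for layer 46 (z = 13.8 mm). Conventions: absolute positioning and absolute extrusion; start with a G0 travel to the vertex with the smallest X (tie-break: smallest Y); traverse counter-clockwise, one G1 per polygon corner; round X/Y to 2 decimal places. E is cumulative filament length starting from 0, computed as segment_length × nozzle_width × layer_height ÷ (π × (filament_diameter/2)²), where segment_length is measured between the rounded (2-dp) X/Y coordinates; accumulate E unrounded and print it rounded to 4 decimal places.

At z = 13.8 mm: the cube is not intersected at this z (z outside [0, 3.5]); the cone at (-3, -1) is not intersected at this z (z outside [3.5, 13.5]); the cone at (1, 15) (r1=5→r2=2) has section circumradius 3.063 here — a regular 16-gon; Combining (union): only the cone at (1, 15) is present, so the union is just that shape — 1 connected region. The outline is a single polygon with 16 vertices. Extrusion per mm of travel: 0.6 × 0.3 / (π × 0.875²) = 0.074835. Accumulating E over each segment gives final E = 1.4312.

G0 X-2.06 Y15.00 Z13.80
G1 X-1.83 Y13.83 E0.0892
G1 X-1.17 Y12.83 E0.1789
G1 X-0.17 Y12.17 E0.2686
G1 X1.00 Y11.94 E0.3578
G1 X2.17 Y12.17 E0.4470
G1 X3.17 Y12.83 E0.5367
G1 X3.83 Y13.83 E0.6264
G1 X4.06 Y15.00 E0.7156
G1 X3.83 Y16.17 E0.8048
G1 X3.17 Y17.17 E0.8945
G1 X2.17 Y17.83 E0.9842
G1 X1.00 Y18.06 E1.0734
G1 X-0.17 Y17.83 E1.1626
G1 X-1.17 Y17.17 E1.2523
G1 X-1.83 Y16.17 E1.3420
G1 X-2.06 Y15.00 E1.4312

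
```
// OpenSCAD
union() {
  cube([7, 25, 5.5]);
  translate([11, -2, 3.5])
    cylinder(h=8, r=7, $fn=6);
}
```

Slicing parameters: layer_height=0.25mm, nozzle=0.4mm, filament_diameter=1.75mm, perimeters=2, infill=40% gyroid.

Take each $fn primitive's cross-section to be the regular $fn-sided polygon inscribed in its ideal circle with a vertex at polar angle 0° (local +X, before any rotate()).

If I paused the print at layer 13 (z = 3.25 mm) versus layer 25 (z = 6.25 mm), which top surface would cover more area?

layer 13 (z = 3.25 mm)

Layer 13 (z = 3.25): the cube (footprint 7×25) is included at this height (area 175.00 mm²); the cylinder at (11, -2) is not intersected at this z (z outside [3.5, 11.5]); Merging all regions: only the 7×25 cube is present, so the union is just that shape — area = 175.00 mm². So its area = 175.00 mm². Layer 25 (z = 6.25): the cube is not intersected at this z (z outside [0, 5.5]); the r=7 cylinder at (11, -2) gives a regular 6-gon of circumradius 7 (constant along its height) (area = (6/2)·7.000²·sin(360°/6) = 127.31 mm²); Combining (union): only the r=7 cylinder at (11, -2) is present, so the union is just that shape — area = 127.31 mm². So its area = 127.31 mm². Layer 13 is larger (175.00 vs 127.31 mm²).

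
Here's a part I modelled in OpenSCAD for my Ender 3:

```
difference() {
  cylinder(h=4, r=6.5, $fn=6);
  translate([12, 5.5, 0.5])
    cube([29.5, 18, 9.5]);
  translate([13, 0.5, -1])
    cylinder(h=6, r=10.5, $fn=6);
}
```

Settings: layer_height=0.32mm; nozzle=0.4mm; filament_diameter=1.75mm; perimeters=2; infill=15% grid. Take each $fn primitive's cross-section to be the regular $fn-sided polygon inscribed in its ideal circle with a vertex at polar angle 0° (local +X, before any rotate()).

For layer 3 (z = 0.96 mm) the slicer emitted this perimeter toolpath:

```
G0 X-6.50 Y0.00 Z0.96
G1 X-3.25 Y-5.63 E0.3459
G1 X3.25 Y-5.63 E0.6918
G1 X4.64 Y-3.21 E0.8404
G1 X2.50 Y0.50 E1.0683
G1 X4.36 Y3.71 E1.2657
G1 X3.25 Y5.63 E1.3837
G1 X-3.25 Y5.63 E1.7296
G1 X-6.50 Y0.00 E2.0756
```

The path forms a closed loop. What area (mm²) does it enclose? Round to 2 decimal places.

96.00 mm²

Apply the shoelace formula to the sequence of (X, Y) vertices; enclosed area = 96.00 mm².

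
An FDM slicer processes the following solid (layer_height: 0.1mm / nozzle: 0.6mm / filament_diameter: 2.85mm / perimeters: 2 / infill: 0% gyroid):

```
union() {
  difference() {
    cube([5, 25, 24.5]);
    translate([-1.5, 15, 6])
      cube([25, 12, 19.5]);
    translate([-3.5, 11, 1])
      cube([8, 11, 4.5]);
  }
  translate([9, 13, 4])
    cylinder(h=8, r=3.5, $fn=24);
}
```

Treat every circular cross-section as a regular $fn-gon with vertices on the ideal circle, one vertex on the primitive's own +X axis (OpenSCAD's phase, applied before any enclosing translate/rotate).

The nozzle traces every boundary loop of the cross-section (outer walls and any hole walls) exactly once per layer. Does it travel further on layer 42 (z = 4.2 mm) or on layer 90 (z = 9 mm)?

Layer 42 (z = 4.2): the cube is present — its section is the full 5×25 rectangle (perimeter 60.00 mm); the cube at (-1.5, 15) is absent (z outside [6, 25.5]); the cube at (-3.5, 11) (footprint 8×11) is included at this height (perimeter 38.00 mm); After the difference (first − rest): starting from the 5×25 cube, the 8×11 cube at (-3.5, 11) partially overlaps it — only the 49.50 mm² overlap (of its 88.00 mm²) is removed, clipping the outline — boundary = 69.00 mm; the r=3.5 cylinder at (9, 13) gives a regular 24-gon of circumradius 3.5 (constant along its height) (perimeter = 2·24·3.500·sin(180°/24) = 21.93 mm); Taking the union: the 2 present regions are separate (no shared area or edge), so areas and boundary lengths simply add and each stays a separate island — boundary = 90.93 mm. So its perimeter = 90.93 mm. Layer 90 (z = 9): the cube (footprint 5×25) is included at this height (perimeter 60.00 mm); the 25×12 cube at (-1.5, 15) contributes its full rectangle (perimeter 74.00 mm); the cube at (-3.5, 11) is absent (z outside [1, 5.5]); Subtracting the remaining from the first: starting from the 5×25 cube, the 25×12 cube at (-1.5, 15) partially overlaps it — only the 50.00 mm² overlap (of its 300.00 mm²) is removed, clipping the outline — boundary = 40.00 mm; the r=3.5 cylinder at (9, 13) gives a regular 24-gon of circumradius 3.5 (constant along its height) (perimeter = 2·24·3.500·sin(180°/24) = 21.93 mm); Merging all regions: the 2 present regions are separate (no shared area or edge), so areas and boundary lengths simply add and each stays a separate island — boundary = 61.93 mm. So its perimeter = 61.93 mm. Layer 42 is larger (90.93 vs 61.93 mm).

layer 42 (z = 4.2 mm)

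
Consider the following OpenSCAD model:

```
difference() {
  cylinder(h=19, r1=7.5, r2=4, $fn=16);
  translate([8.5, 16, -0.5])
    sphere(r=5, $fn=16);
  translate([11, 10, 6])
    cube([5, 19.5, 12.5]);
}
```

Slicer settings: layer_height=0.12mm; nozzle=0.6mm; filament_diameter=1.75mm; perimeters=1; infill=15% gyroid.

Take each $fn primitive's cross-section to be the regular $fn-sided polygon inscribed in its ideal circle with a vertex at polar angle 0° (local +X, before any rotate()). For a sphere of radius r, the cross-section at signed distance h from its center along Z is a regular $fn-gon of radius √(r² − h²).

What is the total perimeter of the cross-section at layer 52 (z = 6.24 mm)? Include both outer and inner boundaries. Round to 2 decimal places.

39.65 mm

At z = 6.24 mm: the cone (r1=7.5→r2=4) has section circumradius 6.351 here — a regular 16-gon (perimeter = 2·16·6.351·sin(180°/16) = 39.65 mm); the sphere at (8.5, 16) is absent (|z−center|=6.740 > r=5); the cube at (11, 10) (footprint 5×19.5) is included at this height (perimeter 49.00 mm); After the difference (first − rest): starting from the cone, the 5×19.5 cube at (11, 10) misses the remaining region (no effect) — boundary = 39.65 mm. Overall, the cross-section is a single solid region. Total boundary length (outer) = 39.65 mm.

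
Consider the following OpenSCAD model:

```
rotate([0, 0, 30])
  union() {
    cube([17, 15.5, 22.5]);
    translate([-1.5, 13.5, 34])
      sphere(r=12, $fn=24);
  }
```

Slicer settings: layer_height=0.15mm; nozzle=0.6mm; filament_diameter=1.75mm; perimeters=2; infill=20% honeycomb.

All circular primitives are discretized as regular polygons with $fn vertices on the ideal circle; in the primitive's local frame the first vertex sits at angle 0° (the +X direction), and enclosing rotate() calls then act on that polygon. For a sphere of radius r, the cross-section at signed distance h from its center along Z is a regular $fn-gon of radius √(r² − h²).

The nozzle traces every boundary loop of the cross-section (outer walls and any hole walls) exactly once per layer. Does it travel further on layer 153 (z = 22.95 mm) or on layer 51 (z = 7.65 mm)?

layer 51 (z = 7.65 mm)

Layer 153 (z = 22.95): the cube does not reach this height (z outside [0, 22.5]); the sphere at (-1.5, 13.5): section is a regular 24-gon, circumradius = √(r²−h²) = √(12²−11.05²) = 4.679 (perimeter = 2·24·4.679·sin(180°/24) = 29.32 mm); Combining (union): only the r=12 sphere at (-1.5, 13.5) is present, so the union is just that shape — boundary = 29.32 mm; (whole slice rotated 30° about Z — lengths, areas and connectivity unchanged). So its perimeter = 29.32 mm. Layer 51 (z = 7.65): the 17×15.5 cube contributes its full rectangle (perimeter 65.00 mm); the sphere at (-1.5, 13.5) is absent (|z−center|=26.350 > r=12); Taking the union: only the 17×15.5 cube is present, so the union is just that shape — boundary = 65.00 mm; (whole slice rotated 30° about Z — lengths, areas and connectivity unchanged). So its perimeter = 65.00 mm. Layer 51 is larger (65.00 vs 29.32 mm).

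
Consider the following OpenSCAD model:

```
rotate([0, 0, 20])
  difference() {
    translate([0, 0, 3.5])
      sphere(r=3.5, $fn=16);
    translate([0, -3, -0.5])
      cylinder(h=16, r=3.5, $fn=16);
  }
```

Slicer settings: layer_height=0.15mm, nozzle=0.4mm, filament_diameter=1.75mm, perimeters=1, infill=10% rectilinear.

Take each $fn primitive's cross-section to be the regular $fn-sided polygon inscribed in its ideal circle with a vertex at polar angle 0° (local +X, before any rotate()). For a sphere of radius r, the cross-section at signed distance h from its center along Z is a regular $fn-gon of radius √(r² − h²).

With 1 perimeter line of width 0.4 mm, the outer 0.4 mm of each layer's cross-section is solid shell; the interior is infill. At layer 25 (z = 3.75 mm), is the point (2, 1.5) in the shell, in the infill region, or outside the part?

infill

At z = 3.75 mm: the sphere: section is a regular 16-gon, circumradius = √(r²−h²) = √(3.5²−0.25²) = 3.491; the r=3.5 cylinder at (0, -3) gives a regular 16-gon of circumradius 3.5 (constant along its height); Subtracting the remaining from the first: starting from the r=3.5 sphere, the r=3.5 cylinder at (0, -3) partially overlaps it — only the 17.35 mm² overlap (of its 37.50 mm²) is removed, clipping the outline — 1 connected region; (whole slice rotated 20° about Z — lengths, areas and connectivity unchanged). Overall, the cross-section is a single solid region. Undo the 20° rotation: the query point maps to (2.392, 0.725) in the un-rotated model frame. The nearest boundary edge runs (3.23, 1.34)→(3.49, 0.00); distance from the point to it = 0.94 mm. The point is inside the cross-section and 0.94 mm from the nearest boundary — more than the 0.4 mm shell width (1 × 0.4), so it's in the infill interior.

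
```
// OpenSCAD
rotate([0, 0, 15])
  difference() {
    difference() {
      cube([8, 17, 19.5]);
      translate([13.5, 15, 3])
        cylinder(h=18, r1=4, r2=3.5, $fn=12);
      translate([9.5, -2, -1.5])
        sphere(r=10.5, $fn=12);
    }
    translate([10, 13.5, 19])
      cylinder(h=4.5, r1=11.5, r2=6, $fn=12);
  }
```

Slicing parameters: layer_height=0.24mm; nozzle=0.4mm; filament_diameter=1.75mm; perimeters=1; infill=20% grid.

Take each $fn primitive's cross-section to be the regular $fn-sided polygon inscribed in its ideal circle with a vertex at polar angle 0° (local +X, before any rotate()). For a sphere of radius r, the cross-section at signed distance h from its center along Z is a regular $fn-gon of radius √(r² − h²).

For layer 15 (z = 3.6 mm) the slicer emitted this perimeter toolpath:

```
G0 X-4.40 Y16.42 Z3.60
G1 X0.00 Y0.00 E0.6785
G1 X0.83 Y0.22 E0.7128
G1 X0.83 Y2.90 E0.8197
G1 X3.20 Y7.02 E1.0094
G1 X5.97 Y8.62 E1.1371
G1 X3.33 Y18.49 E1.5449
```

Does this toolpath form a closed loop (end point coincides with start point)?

no

Start point (G0): (-4.40, 16.42). End point (last G1): the path does not return to the start — open.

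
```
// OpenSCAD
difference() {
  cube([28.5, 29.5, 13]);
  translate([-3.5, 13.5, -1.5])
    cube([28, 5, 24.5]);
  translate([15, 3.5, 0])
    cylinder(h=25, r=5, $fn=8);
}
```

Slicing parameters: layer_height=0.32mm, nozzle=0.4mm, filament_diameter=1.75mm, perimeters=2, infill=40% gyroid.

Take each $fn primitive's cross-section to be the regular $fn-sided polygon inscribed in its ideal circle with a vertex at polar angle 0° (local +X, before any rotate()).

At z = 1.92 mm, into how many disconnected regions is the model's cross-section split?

1

At z = 1.92 mm: the cube is present — its section is the full 28.5×29.5 rectangle; the cube at (-3.5, 13.5) is present — its section is the full 28×5 rectangle; the r=5 cylinder at (15, 3.5) contributes a regular 8-gon of circumradius 5; Subtracting the remaining from the first: starting from the 28.5×29.5 cube, the 28×5 cube at (-3.5, 13.5) partially overlaps it — only the 122.50 mm² overlap (of its 140.00 mm²) is removed, clipping the outline; the r=5 cylinder at (15, 3.5) partially overlaps it — only the 65.28 mm² overlap (of its 70.71 mm²) is removed, clipping the outline — 1 connected region. The result has 1 disconnected region.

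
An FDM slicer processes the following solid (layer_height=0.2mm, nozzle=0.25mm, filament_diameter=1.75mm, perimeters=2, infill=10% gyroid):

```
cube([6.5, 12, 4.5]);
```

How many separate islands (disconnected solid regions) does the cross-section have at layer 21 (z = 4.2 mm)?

At z = 4.2 mm: the 6.5×12 cube contributes its full rectangle. Overall, the cross-section is a single solid region. Island count = 1.

1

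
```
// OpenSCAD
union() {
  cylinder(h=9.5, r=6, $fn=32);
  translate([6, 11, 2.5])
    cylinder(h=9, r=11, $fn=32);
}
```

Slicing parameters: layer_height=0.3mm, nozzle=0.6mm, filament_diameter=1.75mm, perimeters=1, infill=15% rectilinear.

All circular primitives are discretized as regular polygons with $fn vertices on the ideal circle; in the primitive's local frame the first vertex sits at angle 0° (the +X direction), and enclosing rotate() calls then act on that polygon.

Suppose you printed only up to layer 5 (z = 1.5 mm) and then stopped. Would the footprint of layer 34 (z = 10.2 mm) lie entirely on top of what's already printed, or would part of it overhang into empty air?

Compare the two slices. At z = 1.5: the r=6 cylinder contributes a regular 32-gon of circumradius 6 (area = (32/2)·6.000²·sin(360°/32) = 112.37 mm²); the cylinder at (6, 11) does not reach this height (z outside [2.5, 11.5]); Merging all regions: only the r=6 cylinder is present, so the union is just that shape — area = 112.37 mm². At z = 10.2: the cylinder is not intersected at this z (z outside [0, 9.5]); the r=11 cylinder at (6, 11) gives a regular 32-gon of circumradius 11 (constant along its height) (area = (32/2)·11.000²·sin(360°/32) = 377.69 mm²); Taking the union: only the r=11 cylinder at (6, 11) is present, so the union is just that shape — area = 377.69 mm². Checking containment: at z = 10.2 the cross-section extends beyond the z = 1.5 cross-section by about 345.33 mm².

part overhangs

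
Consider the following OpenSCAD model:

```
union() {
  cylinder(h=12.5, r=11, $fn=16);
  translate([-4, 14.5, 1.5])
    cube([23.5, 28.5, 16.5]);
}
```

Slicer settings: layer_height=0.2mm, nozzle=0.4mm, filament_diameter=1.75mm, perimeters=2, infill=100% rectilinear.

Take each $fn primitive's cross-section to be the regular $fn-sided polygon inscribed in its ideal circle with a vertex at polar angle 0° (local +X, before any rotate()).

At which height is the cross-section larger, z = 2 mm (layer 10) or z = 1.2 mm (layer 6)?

layer 10 (z = 2 mm)

Layer 10 (z = 2): the r=11 cylinder gives a regular 16-gon of circumradius 11 (constant along its height) (area = (16/2)·11.000²·sin(360°/16) = 370.44 mm²); the cube at (-4, 14.5) (footprint 23.5×28.5) is included at this height (area 669.75 mm²); Combining (union): the 2 present regions are separate (no shared area or edge), so areas and boundary lengths simply add and each stays a separate island — area = 1040.19 mm². So its area = 1040.19 mm². Layer 6 (z = 1.2): the cylinder: section is a regular 16-gon, circumradius r=11 (area = (16/2)·11.000²·sin(360°/16) = 370.44 mm²); the cube at (-4, 14.5) is not intersected at this z (z outside [1.5, 18]); Merging all regions: only the r=11 cylinder is present, so the union is just that shape — area = 370.44 mm². So its area = 370.44 mm². Layer 10 is larger (1040.19 vs 370.44 mm²).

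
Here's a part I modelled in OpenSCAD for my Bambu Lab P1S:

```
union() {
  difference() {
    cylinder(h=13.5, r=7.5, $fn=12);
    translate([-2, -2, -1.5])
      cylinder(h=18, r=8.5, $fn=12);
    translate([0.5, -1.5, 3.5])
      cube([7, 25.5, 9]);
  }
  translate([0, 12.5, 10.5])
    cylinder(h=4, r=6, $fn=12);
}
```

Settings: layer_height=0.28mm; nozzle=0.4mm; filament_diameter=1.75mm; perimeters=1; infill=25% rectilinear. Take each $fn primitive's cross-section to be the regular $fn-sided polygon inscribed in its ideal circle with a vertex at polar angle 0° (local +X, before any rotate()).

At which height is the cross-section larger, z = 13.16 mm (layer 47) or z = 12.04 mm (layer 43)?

layer 47 (z = 13.16 mm)

Layer 47 (z = 13.16): the cylinder: section is a regular 12-gon, circumradius r=7.5 (area = (12/2)·7.500²·sin(360°/12) = 168.75 mm²); the cylinder at (-2, -2): section is a regular 12-gon, circumradius r=8.5 (area = (12/2)·8.500²·sin(360°/12) = 216.75 mm²); the cube at (0.5, -1.5) is not intersected at this z (z outside [3.5, 12.5]); Taking the first minus the rest: starting from the r=7.5 cylinder (168.75 mm²), the r=8.5 cylinder at (-2, -2) partially overlaps it — only the 145.90 mm² overlap (of its 216.75 mm²) is removed, clipping the outline — area = 22.85 mm²; the cylinder at (0, 12.5): section is a regular 12-gon, circumradius r=6 (area = (12/2)·6.000²·sin(360°/12) = 108.00 mm²); Merging all regions: the regions partially overlap — summed areas 130.85 mm² minus the doubly-counted overlap 1.87 mm² gives 128.98 mm² — area = 128.98 mm². So its area = 128.98 mm². Layer 43 (z = 12.04): the r=7.5 cylinder gives a regular 12-gon of circumradius 7.5 (constant along its height) (area = (12/2)·7.500²·sin(360°/12) = 168.75 mm²); the r=8.5 cylinder at (-2, -2) gives a regular 12-gon of circumradius 8.5 (constant along its height) (area = (12/2)·8.500²·sin(360°/12) = 216.75 mm²); the cube at (0.5, -1.5) (footprint 7×25.5) is included at this height (area 178.50 mm²); After the difference (first − rest): starting from the r=7.5 cylinder (168.75 mm²), the r=8.5 cylinder at (-2, -2) partially overlaps it — only the 145.90 mm² overlap (of its 216.75 mm²) is removed, clipping the outline; the 7×25.5 cube at (0.5, -1.5) partially overlaps it — only the 17.86 mm² overlap (of its 178.50 mm²) is removed, clipping the outline — area = 4.99 mm²; the cylinder at (0, 12.5): section is a regular 12-gon, circumradius r=6 (area = (12/2)·6.000²·sin(360°/12) = 108.00 mm²); Taking the union: the regions partially overlap — summed areas 112.99 mm² minus the doubly-counted overlap 1.37 mm² gives 111.62 mm² — area = 111.62 mm². So its area = 111.62 mm². Layer 47 is larger (128.98 vs 111.62 mm²).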